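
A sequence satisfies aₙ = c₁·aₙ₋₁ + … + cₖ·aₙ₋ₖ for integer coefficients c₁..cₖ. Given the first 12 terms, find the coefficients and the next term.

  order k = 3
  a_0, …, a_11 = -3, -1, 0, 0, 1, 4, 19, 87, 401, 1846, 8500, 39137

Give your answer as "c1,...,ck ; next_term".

  a_3 = 4·0 + 3·-1 + -1·-3 = 0
  a_4 = 4·0 + 3·0 + -1·-1 = 1
  a_5 = 4·1 + 3·0 + -1·0 = 4
  a_6 = 4·4 + 3·1 + -1·0 = 19
  a_7 = 4·19 + 3·4 + -1·1 = 87
  a_8 = 4·87 + 3·19 + -1·4 = 401
  a_9 = 4·401 + 3·87 + -1·19 = 1846
  a_10 = 4·1846 + 3·401 + -1·87 = 8500
  a_11 = 4·8500 + 3·1846 + -1·401 = 39137
  a_12 = 4·39137 + 3·8500 + -1·1846 = 180202

4,3,-1 ; 180202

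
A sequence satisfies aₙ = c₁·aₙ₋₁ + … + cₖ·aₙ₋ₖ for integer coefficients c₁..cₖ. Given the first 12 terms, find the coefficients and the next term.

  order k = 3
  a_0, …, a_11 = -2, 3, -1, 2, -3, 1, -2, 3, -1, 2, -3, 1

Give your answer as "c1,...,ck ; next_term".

0,0,-1 ; -2

  a_3 = 0·-1 + 0·3 + -1·-2 = 2
  a_4 = 0·2 + 0·-1 + -1·3 = -3
  a_5 = 0·-3 + 0·2 + -1·-1 = 1
  a_6 = 0·1 + 0·-3 + -1·2 = -2
  a_7 = 0·-2 + 0·1 + -1·-3 = 3
  a_8 = 0·3 + 0·-2 + -1·1 = -1
  a_9 = 0·-1 + 0·3 + -1·-2 = 2
  a_10 = 0·2 + 0·-1 + -1·3 = -3
  a_11 = 0·-3 + 0·2 + -1·-1 = 1
  a_12 = 0·1 + 0·-3 + -1·2 = -2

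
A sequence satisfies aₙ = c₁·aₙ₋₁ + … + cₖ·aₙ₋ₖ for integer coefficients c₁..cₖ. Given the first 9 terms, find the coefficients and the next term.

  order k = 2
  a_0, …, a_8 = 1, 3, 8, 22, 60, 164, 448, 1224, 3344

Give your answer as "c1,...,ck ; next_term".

2,2 ; 9136

  a_2 = 2·3 + 2·1 = 8
  a_3 = 2·8 + 2·3 = 22
  a_4 = 2·22 + 2·8 = 60
  a_5 = 2·60 + 2·22 = 164
  a_6 = 2·164 + 2·60 = 448
  a_7 = 2·448 + 2·164 = 1224
  a_8 = 2·1224 + 2·448 = 3344
  a_9 = 2·3344 + 2·1224 = 9136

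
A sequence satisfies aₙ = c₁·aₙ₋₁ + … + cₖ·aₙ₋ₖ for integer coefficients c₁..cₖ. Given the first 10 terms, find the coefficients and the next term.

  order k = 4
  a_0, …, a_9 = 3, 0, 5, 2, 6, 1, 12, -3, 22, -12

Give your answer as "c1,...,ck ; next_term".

  a_4 = -1·2 + 1·5 + 1·0 + 1·3 = 6
  a_5 = -1·6 + 1·2 + 1·5 + 1·0 = 1
  a_6 = -1·1 + 1·6 + 1·2 + 1·5 = 12
  a_7 = -1·12 + 1·1 + 1·6 + 1·2 = -3
  a_8 = -1·-3 + 1·12 + 1·1 + 1·6 = 22
  a_9 = -1·22 + 1·-3 + 1·12 + 1·1 = -12
  a_10 = -1·-12 + 1·22 + 1·-3 + 1·12 = 43

-1,1,1,1 ; 43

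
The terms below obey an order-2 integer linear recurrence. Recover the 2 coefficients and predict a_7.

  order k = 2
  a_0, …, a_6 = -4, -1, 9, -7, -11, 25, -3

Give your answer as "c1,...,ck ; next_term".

-1,-2 ; -47

  a_2 = -1·-1 + -2·-4 = 9
  a_3 = -1·9 + -2·-1 = -7
  a_4 = -1·-7 + -2·9 = -11
  a_5 = -1·-11 + -2·-7 = 25
  a_6 = -1·25 + -2·-11 = -3
  a_7 = -1·-3 + -2·25 = -47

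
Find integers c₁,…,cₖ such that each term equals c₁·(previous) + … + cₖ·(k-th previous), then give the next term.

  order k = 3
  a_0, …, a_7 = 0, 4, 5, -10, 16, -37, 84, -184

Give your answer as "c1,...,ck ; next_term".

  a_3 = -2·5 + 0·4 + -1·0 = -10
  a_4 = -2·-10 + 0·5 + -1·4 = 16
  a_5 = -2·16 + 0·-10 + -1·5 = -37
  a_6 = -2·-37 + 0·16 + -1·-10 = 84
  a_7 = -2·84 + 0·-37 + -1·16 = -184
  a_8 = -2·-184 + 0·84 + -1·-37 = 405

-2,0,-1 ; 405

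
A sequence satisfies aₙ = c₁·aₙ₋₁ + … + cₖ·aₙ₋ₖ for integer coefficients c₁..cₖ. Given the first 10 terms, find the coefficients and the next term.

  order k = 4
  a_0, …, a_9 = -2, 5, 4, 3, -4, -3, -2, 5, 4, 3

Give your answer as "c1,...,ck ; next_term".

  a_4 = 1·3 + 0·4 + -1·5 + 1·-2 = -4
  a_5 = 1·-4 + 0·3 + -1·4 + 1·5 = -3
  a_6 = 1·-3 + 0·-4 + -1·3 + 1·4 = -2
  a_7 = 1·-2 + 0·-3 + -1·-4 + 1·3 = 5
  a_8 = 1·5 + 0·-2 + -1·-3 + 1·-4 = 4
  a_9 = 1·4 + 0·5 + -1·-2 + 1·-3 = 3
  a_10 = 1·3 + 0·4 + -1·5 + 1·-2 = -4

1,0,-1,1 ; -4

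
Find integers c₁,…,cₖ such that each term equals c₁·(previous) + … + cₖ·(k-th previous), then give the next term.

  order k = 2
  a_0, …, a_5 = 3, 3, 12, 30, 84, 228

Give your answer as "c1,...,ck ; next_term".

2,2 ; 624

  a_2 = 2·3 + 2·3 = 12
  a_3 = 2·12 + 2·3 = 30
  a_4 = 2·30 + 2·12 = 84
  a_5 = 2·84 + 2·30 = 228
  a_6 = 2·228 + 2·84 = 624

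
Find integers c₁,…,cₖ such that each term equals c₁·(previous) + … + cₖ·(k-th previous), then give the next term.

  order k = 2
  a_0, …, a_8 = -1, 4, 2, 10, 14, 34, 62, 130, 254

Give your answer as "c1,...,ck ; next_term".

1,2 ; 514

  a_2 = 1·4 + 2·-1 = 2
  a_3 = 1·2 + 2·4 = 10
  a_4 = 1·10 + 2·2 = 14
  a_5 = 1·14 + 2·10 = 34
  a_6 = 1·34 + 2·14 = 62
  a_7 = 1·62 + 2·34 = 130
  a_8 = 1·130 + 2·62 = 254
  a_9 = 1·254 + 2·130 = 514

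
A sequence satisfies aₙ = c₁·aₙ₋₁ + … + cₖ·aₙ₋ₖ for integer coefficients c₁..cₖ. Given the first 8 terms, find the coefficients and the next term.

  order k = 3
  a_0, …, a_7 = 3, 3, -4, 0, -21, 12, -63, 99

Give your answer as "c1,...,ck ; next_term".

  a_3 = 0·-4 + 3·3 + -3·3 = 0
  a_4 = 0·0 + 3·-4 + -3·3 = -21
  a_5 = 0·-21 + 3·0 + -3·-4 = 12
  a_6 = 0·12 + 3·-21 + -3·0 = -63
  a_7 = 0·-63 + 3·12 + -3·-21 = 99
  a_8 = 0·99 + 3·-63 + -3·12 = -225

0,3,-3 ; -225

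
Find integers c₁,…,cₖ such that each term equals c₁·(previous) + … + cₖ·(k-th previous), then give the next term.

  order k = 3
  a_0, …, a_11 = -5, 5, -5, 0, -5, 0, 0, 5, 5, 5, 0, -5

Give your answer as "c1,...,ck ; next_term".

1,0,-1 ; -10

  a_3 = 1·-5 + 0·5 + -1·-5 = 0
  a_4 = 1·0 + 0·-5 + -1·5 = -5
  a_5 = 1·-5 + 0·0 + -1·-5 = 0
  a_6 = 1·0 + 0·-5 + -1·0 = 0
  a_7 = 1·0 + 0·0 + -1·-5 = 5
  a_8 = 1·5 + 0·0 + -1·0 = 5
  a_9 = 1·5 + 0·5 + -1·0 = 5
  a_10 = 1·5 + 0·5 + -1·5 = 0
  a_11 = 1·0 + 0·5 + -1·5 = -5
  a_12 = 1·-5 + 0·0 + -1·5 = -10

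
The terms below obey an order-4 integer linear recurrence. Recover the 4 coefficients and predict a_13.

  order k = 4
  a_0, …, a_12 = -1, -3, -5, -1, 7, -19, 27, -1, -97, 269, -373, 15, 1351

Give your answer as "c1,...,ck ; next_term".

  a_4 = -2·-1 + -2·-5 + 2·-3 + -1·-1 = 7
  a_5 = -2·7 + -2·-1 + 2·-5 + -1·-3 = -19
  a_6 = -2·-19 + -2·7 + 2·-1 + -1·-5 = 27
  a_7 = -2·27 + -2·-19 + 2·7 + -1·-1 = -1
  a_8 = -2·-1 + -2·27 + 2·-19 + -1·7 = -97
  a_9 = -2·-97 + -2·-1 + 2·27 + -1·-19 = 269
  a_10 = -2·269 + -2·-97 + 2·-1 + -1·27 = -373
  a_11 = -2·-373 + -2·269 + 2·-97 + -1·-1 = 15
  a_12 = -2·15 + -2·-373 + 2·269 + -1·-97 = 1351
  a_13 = -2·1351 + -2·15 + 2·-373 + -1·269 = -3747

-2,-2,2,-1 ; -3747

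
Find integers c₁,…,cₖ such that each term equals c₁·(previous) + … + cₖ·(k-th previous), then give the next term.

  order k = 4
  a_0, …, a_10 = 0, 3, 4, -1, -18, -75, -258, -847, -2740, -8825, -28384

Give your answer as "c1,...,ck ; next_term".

  a_4 = 4·-1 + -2·4 + -2·3 + 1·0 = -18
  a_5 = 4·-18 + -2·-1 + -2·4 + 1·3 = -75
  a_6 = 4·-75 + -2·-18 + -2·-1 + 1·4 = -258
  a_7 = 4·-258 + -2·-75 + -2·-18 + 1·-1 = -847
  a_8 = 4·-847 + -2·-258 + -2·-75 + 1·-18 = -2740
  a_9 = 4·-2740 + -2·-847 + -2·-258 + 1·-75 = -8825
  a_10 = 4·-8825 + -2·-2740 + -2·-847 + 1·-258 = -28384
  a_11 = 4·-28384 + -2·-8825 + -2·-2740 + 1·-847 = -91253

4,-2,-2,1 ; -91253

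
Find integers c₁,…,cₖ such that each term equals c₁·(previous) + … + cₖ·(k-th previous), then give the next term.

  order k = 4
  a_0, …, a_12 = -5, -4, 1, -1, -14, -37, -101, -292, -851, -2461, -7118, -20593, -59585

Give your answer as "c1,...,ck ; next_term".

  a_4 = 2·-1 + 2·1 + 1·-4 + 2·-5 = -14
  a_5 = 2·-14 + 2·-1 + 1·1 + 2·-4 = -37
  a_6 = 2·-37 + 2·-14 + 1·-1 + 2·1 = -101
  a_7 = 2·-101 + 2·-37 + 1·-14 + 2·-1 = -292
  a_8 = 2·-292 + 2·-101 + 1·-37 + 2·-14 = -851
  a_9 = 2·-851 + 2·-292 + 1·-101 + 2·-37 = -2461
  a_10 = 2·-2461 + 2·-851 + 1·-292 + 2·-101 = -7118
  a_11 = 2·-7118 + 2·-2461 + 1·-851 + 2·-292 = -20593
  a_12 = 2·-20593 + 2·-7118 + 1·-2461 + 2·-851 = -59585
  a_13 = 2·-59585 + 2·-20593 + 1·-7118 + 2·-2461 = -172396

2,2,1,2 ; -172396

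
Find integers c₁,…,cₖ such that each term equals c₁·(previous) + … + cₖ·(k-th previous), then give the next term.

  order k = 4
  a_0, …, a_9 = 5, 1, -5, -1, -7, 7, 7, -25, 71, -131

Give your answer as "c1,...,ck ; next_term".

  a_4 = -2·-1 + -1·-5 + 1·1 + -3·5 = -7
  a_5 = -2·-7 + -1·-1 + 1·-5 + -3·1 = 7
  a_6 = -2·7 + -1·-7 + 1·-1 + -3·-5 = 7
  a_7 = -2·7 + -1·7 + 1·-7 + -3·-1 = -25
  a_8 = -2·-25 + -1·7 + 1·7 + -3·-7 = 71
  a_9 = -2·71 + -1·-25 + 1·7 + -3·7 = -131
  a_10 = -2·-131 + -1·71 + 1·-25 + -3·7 = 145

-2,-1,1,-3 ; 145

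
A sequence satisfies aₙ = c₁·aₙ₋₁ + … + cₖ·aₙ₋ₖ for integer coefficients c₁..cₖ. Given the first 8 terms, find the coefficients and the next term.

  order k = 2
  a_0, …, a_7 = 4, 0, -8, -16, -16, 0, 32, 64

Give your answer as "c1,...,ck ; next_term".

  a_2 = 2·0 + -2·4 = -8
  a_3 = 2·-8 + -2·0 = -16
  a_4 = 2·-16 + -2·-8 = -16
  a_5 = 2·-16 + -2·-16 = 0
  a_6 = 2·0 + -2·-16 = 32
  a_7 = 2·32 + -2·0 = 64
  a_8 = 2·64 + -2·32 = 64

2,-2 ; 64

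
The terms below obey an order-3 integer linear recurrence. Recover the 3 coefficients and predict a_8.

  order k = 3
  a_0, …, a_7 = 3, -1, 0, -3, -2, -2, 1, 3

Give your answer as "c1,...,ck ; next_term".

  a_3 = 1·0 + 0·-1 + -1·3 = -3
  a_4 = 1·-3 + 0·0 + -1·-1 = -2
  a_5 = 1·-2 + 0·-3 + -1·0 = -2
  a_6 = 1·-2 + 0·-2 + -1·-3 = 1
  a_7 = 1·1 + 0·-2 + -1·-2 = 3
  a_8 = 1·3 + 0·1 + -1·-2 = 5

1,0,-1 ; 5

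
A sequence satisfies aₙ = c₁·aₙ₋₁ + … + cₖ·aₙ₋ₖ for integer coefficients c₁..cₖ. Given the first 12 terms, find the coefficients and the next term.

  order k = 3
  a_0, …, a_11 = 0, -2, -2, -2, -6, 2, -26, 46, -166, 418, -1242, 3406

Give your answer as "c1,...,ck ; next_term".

  a_3 = -2·-2 + 3·-2 + 2·0 = -2
  a_4 = -2·-2 + 3·-2 + 2·-2 = -6
  a_5 = -2·-6 + 3·-2 + 2·-2 = 2
  a_6 = -2·2 + 3·-6 + 2·-2 = -26
  a_7 = -2·-26 + 3·2 + 2·-6 = 46
  a_8 = -2·46 + 3·-26 + 2·2 = -166
  a_9 = -2·-166 + 3·46 + 2·-26 = 418
  a_10 = -2·418 + 3·-166 + 2·46 = -1242
  a_11 = -2·-1242 + 3·418 + 2·-166 = 3406
  a_12 = -2·3406 + 3·-1242 + 2·418 = -9702

-2,3,2 ; -9702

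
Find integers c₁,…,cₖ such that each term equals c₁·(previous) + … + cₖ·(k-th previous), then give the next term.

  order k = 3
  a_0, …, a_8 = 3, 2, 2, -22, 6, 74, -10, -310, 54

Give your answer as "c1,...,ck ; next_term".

-1,-4,-4 ; 1226

  a_3 = -1·2 + -4·2 + -4·3 = -22
  a_4 = -1·-22 + -4·2 + -4·2 = 6
  a_5 = -1·6 + -4·-22 + -4·2 = 74
  a_6 = -1·74 + -4·6 + -4·-22 = -10
  a_7 = -1·-10 + -4·74 + -4·6 = -310
  a_8 = -1·-310 + -4·-10 + -4·74 = 54
  a_9 = -1·54 + -4·-310 + -4·-10 = 1226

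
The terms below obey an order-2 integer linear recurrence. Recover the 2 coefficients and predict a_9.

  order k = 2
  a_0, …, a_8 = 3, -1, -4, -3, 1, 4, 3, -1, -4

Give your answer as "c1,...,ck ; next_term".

  a_2 = 1·-1 + -1·3 = -4
  a_3 = 1·-4 + -1·-1 = -3
  a_4 = 1·-3 + -1·-4 = 1
  a_5 = 1·1 + -1·-3 = 4
  a_6 = 1·4 + -1·1 = 3
  a_7 = 1·3 + -1·4 = -1
  a_8 = 1·-1 + -1·3 = -4
  a_9 = 1·-4 + -1·-1 = -3

1,-1 ; -3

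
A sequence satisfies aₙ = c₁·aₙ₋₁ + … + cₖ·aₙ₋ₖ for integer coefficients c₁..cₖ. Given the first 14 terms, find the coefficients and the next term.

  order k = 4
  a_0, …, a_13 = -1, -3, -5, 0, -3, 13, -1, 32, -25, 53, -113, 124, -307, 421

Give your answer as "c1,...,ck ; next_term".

  a_4 = 0·0 + 2·-5 + -2·-3 + -1·-1 = -3
  a_5 = 0·-3 + 2·0 + -2·-5 + -1·-3 = 13
  a_6 = 0·13 + 2·-3 + -2·0 + -1·-5 = -1
  a_7 = 0·-1 + 2·13 + -2·-3 + -1·0 = 32
  a_8 = 0·32 + 2·-1 + -2·13 + -1·-3 = -25
  a_9 = 0·-25 + 2·32 + -2·-1 + -1·13 = 53
  a_10 = 0·53 + 2·-25 + -2·32 + -1·-1 = -113
  a_11 = 0·-113 + 2·53 + -2·-25 + -1·32 = 124
  a_12 = 0·124 + 2·-113 + -2·53 + -1·-25 = -307
  a_13 = 0·-307 + 2·124 + -2·-113 + -1·53 = 421
  a_14 = 0·421 + 2·-307 + -2·124 + -1·-113 = -749

0,2,-2,-1 ; -749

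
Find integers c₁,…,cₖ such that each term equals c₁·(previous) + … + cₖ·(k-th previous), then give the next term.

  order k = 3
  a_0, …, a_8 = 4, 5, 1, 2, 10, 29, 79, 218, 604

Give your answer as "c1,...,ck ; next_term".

3,-1,1 ; 1673

  a_3 = 3·1 + -1·5 + 1·4 = 2
  a_4 = 3·2 + -1·1 + 1·5 = 10
  a_5 = 3·10 + -1·2 + 1·1 = 29
  a_6 = 3·29 + -1·10 + 1·2 = 79
  a_7 = 3·79 + -1·29 + 1·10 = 218
  a_8 = 3·218 + -1·79 + 1·29 = 604
  a_9 = 3·604 + -1·218 + 1·79 = 1673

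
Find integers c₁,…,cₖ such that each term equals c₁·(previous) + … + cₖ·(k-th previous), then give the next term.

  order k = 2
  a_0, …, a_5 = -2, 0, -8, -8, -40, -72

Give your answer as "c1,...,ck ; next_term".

1,4 ; -232

  a_2 = 1·0 + 4·-2 = -8
  a_3 = 1·-8 + 4·0 = -8
  a_4 = 1·-8 + 4·-8 = -40
  a_5 = 1·-40 + 4·-8 = -72
  a_6 = 1·-72 + 4·-40 = -232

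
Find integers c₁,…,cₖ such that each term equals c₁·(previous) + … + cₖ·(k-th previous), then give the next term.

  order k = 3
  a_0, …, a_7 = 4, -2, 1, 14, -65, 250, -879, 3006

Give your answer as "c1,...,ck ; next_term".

-4,-1,4 ; -10145

  a_3 = -4·1 + -1·-2 + 4·4 = 14
  a_4 = -4·14 + -1·1 + 4·-2 = -65
  a_5 = -4·-65 + -1·14 + 4·1 = 250
  a_6 = -4·250 + -1·-65 + 4·14 = -879
  a_7 = -4·-879 + -1·250 + 4·-65 = 3006
  a_8 = -4·3006 + -1·-879 + 4·250 = -10145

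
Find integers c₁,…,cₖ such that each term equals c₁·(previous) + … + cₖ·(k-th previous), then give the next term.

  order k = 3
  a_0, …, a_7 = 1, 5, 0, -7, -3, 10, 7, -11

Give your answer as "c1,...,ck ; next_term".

-1,-1,-2 ; -16

  a_3 = -1·0 + -1·5 + -2·1 = -7
  a_4 = -1·-7 + -1·0 + -2·5 = -3
  a_5 = -1·-3 + -1·-7 + -2·0 = 10
  a_6 = -1·10 + -1·-3 + -2·-7 = 7
  a_7 = -1·7 + -1·10 + -2·-3 = -11
  a_8 = -1·-11 + -1·7 + -2·10 = -16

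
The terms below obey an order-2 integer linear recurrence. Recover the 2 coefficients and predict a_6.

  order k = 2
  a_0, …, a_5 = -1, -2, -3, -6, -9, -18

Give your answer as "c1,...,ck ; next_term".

0,3 ; -27

  a_2 = 0·-2 + 3·-1 = -3
  a_3 = 0·-3 + 3·-2 = -6
  a_4 = 0·-6 + 3·-3 = -9
  a_5 = 0·-9 + 3·-6 = -18
  a_6 = 0·-18 + 3·-9 = -27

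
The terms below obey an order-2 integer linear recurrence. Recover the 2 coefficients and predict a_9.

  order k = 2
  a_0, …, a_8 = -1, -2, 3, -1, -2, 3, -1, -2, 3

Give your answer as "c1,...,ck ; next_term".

-1,-1 ; -1

  a_2 = -1·-2 + -1·-1 = 3
  a_3 = -1·3 + -1·-2 = -1
  a_4 = -1·-1 + -1·3 = -2
  a_5 = -1·-2 + -1·-1 = 3
  a_6 = -1·3 + -1·-2 = -1
  a_7 = -1·-1 + -1·3 = -2
  a_8 = -1·-2 + -1·-1 = 3
  a_9 = -1·3 + -1·-2 = -1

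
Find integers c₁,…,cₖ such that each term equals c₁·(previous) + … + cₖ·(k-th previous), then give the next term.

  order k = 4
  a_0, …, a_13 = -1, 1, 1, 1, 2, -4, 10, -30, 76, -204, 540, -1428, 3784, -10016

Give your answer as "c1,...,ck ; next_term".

  a_4 = -2·1 + 2·1 + 0·1 + -2·-1 = 2
  a_5 = -2·2 + 2·1 + 0·1 + -2·1 = -4
  a_6 = -2·-4 + 2·2 + 0·1 + -2·1 = 10
  a_7 = -2·10 + 2·-4 + 0·2 + -2·1 = -30
  a_8 = -2·-30 + 2·10 + 0·-4 + -2·2 = 76
  a_9 = -2·76 + 2·-30 + 0·10 + -2·-4 = -204
  a_10 = -2·-204 + 2·76 + 0·-30 + -2·10 = 540
  a_11 = -2·540 + 2·-204 + 0·76 + -2·-30 = -1428
  a_12 = -2·-1428 + 2·540 + 0·-204 + -2·76 = 3784
  a_13 = -2·3784 + 2·-1428 + 0·540 + -2·-204 = -10016
  a_14 = -2·-10016 + 2·3784 + 0·-1428 + -2·540 = 26520

-2,2,0,-2 ; 26520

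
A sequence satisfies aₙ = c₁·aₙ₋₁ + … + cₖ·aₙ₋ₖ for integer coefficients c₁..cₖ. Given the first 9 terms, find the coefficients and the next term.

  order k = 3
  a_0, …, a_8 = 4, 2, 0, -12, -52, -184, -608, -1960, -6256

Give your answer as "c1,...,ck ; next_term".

4,-2,-2 ; -19888

  a_3 = 4·0 + -2·2 + -2·4 = -12
  a_4 = 4·-12 + -2·0 + -2·2 = -52
  a_5 = 4·-52 + -2·-12 + -2·0 = -184
  a_6 = 4·-184 + -2·-52 + -2·-12 = -608
  a_7 = 4·-608 + -2·-184 + -2·-52 = -1960
  a_8 = 4·-1960 + -2·-608 + -2·-184 = -6256
  a_9 = 4·-6256 + -2·-1960 + -2·-608 = -19888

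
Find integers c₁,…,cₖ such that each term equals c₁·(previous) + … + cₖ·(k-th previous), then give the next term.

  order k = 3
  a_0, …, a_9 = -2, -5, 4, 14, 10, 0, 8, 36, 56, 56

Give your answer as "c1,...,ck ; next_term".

  a_3 = 2·4 + -2·-5 + 2·-2 = 14
  a_4 = 2·14 + -2·4 + 2·-5 = 10
  a_5 = 2·10 + -2·14 + 2·4 = 0
  a_6 = 2·0 + -2·10 + 2·14 = 8
  a_7 = 2·8 + -2·0 + 2·10 = 36
  a_8 = 2·36 + -2·8 + 2·0 = 56
  a_9 = 2·56 + -2·36 + 2·8 = 56
  a_10 = 2·56 + -2·56 + 2·36 = 72

2,-2,2 ; 72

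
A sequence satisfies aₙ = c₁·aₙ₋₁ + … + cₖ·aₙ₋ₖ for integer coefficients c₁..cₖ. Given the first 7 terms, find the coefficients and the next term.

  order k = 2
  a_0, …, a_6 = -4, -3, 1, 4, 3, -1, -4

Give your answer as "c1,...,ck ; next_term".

1,-1 ; -3

  a_2 = 1·-3 + -1·-4 = 1
  a_3 = 1·1 + -1·-3 = 4
  a_4 = 1·4 + -1·1 = 3
  a_5 = 1·3 + -1·4 = -1
  a_6 = 1·-1 + -1·3 = -4
  a_7 = 1·-4 + -1·-1 = -3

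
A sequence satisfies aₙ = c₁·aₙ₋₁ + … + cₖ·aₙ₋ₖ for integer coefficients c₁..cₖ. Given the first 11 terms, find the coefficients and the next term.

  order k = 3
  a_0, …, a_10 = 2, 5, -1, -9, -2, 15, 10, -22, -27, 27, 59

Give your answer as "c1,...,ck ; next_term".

1,-2,1 ; -22

  a_3 = 1·-1 + -2·5 + 1·2 = -9
  a_4 = 1·-9 + -2·-1 + 1·5 = -2
  a_5 = 1·-2 + -2·-9 + 1·-1 = 15
  a_6 = 1·15 + -2·-2 + 1·-9 = 10
  a_7 = 1·10 + -2·15 + 1·-2 = -22
  a_8 = 1·-22 + -2·10 + 1·15 = -27
  a_9 = 1·-27 + -2·-22 + 1·10 = 27
  a_10 = 1·27 + -2·-27 + 1·-22 = 59
  a_11 = 1·59 + -2·27 + 1·-27 = -22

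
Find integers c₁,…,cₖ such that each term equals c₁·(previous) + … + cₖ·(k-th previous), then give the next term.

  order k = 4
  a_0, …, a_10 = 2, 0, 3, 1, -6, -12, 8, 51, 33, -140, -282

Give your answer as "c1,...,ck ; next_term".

1,-3,-1,1 ; 156

  a_4 = 1·1 + -3·3 + -1·0 + 1·2 = -6
  a_5 = 1·-6 + -3·1 + -1·3 + 1·0 = -12
  a_6 = 1·-12 + -3·-6 + -1·1 + 1·3 = 8
  a_7 = 1·8 + -3·-12 + -1·-6 + 1·1 = 51
  a_8 = 1·51 + -3·8 + -1·-12 + 1·-6 = 33
  a_9 = 1·33 + -3·51 + -1·8 + 1·-12 = -140
  a_10 = 1·-140 + -3·33 + -1·51 + 1·8 = -282
  a_11 = 1·-282 + -3·-140 + -1·33 + 1·51 = 156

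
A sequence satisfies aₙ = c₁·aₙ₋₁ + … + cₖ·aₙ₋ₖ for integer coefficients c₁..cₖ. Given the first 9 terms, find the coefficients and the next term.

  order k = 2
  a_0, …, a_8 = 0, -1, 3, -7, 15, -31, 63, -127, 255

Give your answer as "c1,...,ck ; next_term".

  a_2 = -3·-1 + -2·0 = 3
  a_3 = -3·3 + -2·-1 = -7
  a_4 = -3·-7 + -2·3 = 15
  a_5 = -3·15 + -2·-7 = -31
  a_6 = -3·-31 + -2·15 = 63
  a_7 = -3·63 + -2·-31 = -127
  a_8 = -3·-127 + -2·63 = 255
  a_9 = -3·255 + -2·-127 = -511

-3,-2 ; -511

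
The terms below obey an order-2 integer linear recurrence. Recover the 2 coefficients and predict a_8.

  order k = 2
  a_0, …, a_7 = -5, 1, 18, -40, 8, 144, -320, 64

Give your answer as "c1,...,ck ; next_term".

-2,-4 ; 1152

  a_2 = -2·1 + -4·-5 = 18
  a_3 = -2·18 + -4·1 = -40
  a_4 = -2·-40 + -4·18 = 8
  a_5 = -2·8 + -4·-40 = 144
  a_6 = -2·144 + -4·8 = -320
  a_7 = -2·-320 + -4·144 = 64
  a_8 = -2·64 + -4·-320 = 1152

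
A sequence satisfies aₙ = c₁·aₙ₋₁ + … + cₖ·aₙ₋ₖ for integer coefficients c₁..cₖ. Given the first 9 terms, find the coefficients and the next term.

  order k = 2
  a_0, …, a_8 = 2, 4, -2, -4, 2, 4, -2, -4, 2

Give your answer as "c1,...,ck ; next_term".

0,-1 ; 4

  a_2 = 0·4 + -1·2 = -2
  a_3 = 0·-2 + -1·4 = -4
  a_4 = 0·-4 + -1·-2 = 2
  a_5 = 0·2 + -1·-4 = 4
  a_6 = 0·4 + -1·2 = -2
  a_7 = 0·-2 + -1·4 = -4
  a_8 = 0·-4 + -1·-2 = 2
  a_9 = 0·2 + -1·-4 = 4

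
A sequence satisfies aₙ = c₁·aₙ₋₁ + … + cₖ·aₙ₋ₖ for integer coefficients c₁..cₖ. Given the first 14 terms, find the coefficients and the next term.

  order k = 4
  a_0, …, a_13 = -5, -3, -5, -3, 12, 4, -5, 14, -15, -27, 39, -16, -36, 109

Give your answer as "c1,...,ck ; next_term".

0,-1,1,-2 ; -58

  a_4 = 0·-3 + -1·-5 + 1·-3 + -2·-5 = 12
  a_5 = 0·12 + -1·-3 + 1·-5 + -2·-3 = 4
  a_6 = 0·4 + -1·12 + 1·-3 + -2·-5 = -5
  a_7 = 0·-5 + -1·4 + 1·12 + -2·-3 = 14
  a_8 = 0·14 + -1·-5 + 1·4 + -2·12 = -15
  a_9 = 0·-15 + -1·14 + 1·-5 + -2·4 = -27
  a_10 = 0·-27 + -1·-15 + 1·14 + -2·-5 = 39
  a_11 = 0·39 + -1·-27 + 1·-15 + -2·14 = -16
  a_12 = 0·-16 + -1·39 + 1·-27 + -2·-15 = -36
  a_13 = 0·-36 + -1·-16 + 1·39 + -2·-27 = 109
  a_14 = 0·109 + -1·-36 + 1·-16 + -2·39 = -58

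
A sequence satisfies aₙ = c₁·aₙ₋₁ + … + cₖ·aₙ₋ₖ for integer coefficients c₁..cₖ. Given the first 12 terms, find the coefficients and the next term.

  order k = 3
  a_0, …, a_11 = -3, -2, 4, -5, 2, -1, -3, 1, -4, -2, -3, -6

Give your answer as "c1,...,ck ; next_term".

  a_3 = 0·4 + 1·-2 + 1·-3 = -5
  a_4 = 0·-5 + 1·4 + 1·-2 = 2
  a_5 = 0·2 + 1·-5 + 1·4 = -1
  a_6 = 0·-1 + 1·2 + 1·-5 = -3
  a_7 = 0·-3 + 1·-1 + 1·2 = 1
  a_8 = 0·1 + 1·-3 + 1·-1 = -4
  a_9 = 0·-4 + 1·1 + 1·-3 = -2
  a_10 = 0·-2 + 1·-4 + 1·1 = -3
  a_11 = 0·-3 + 1·-2 + 1·-4 = -6
  a_12 = 0·-6 + 1·-3 + 1·-2 = -5

0,1,1 ; -5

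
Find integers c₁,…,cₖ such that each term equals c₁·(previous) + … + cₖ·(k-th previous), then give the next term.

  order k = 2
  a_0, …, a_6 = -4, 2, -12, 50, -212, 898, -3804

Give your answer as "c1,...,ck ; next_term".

  a_2 = -4·2 + 1·-4 = -12
  a_3 = -4·-12 + 1·2 = 50
  a_4 = -4·50 + 1·-12 = -212
  a_5 = -4·-212 + 1·50 = 898
  a_6 = -4·898 + 1·-212 = -3804
  a_7 = -4·-3804 + 1·898 = 16114

-4,1 ; 16114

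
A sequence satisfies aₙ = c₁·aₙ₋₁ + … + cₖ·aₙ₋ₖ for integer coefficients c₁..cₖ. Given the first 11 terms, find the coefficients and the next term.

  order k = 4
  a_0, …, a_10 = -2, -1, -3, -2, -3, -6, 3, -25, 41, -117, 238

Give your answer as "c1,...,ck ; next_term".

  a_4 = -2·-2 + 2·-3 + 3·-1 + -1·-2 = -3
  a_5 = -2·-3 + 2·-2 + 3·-3 + -1·-1 = -6
  a_6 = -2·-6 + 2·-3 + 3·-2 + -1·-3 = 3
  a_7 = -2·3 + 2·-6 + 3·-3 + -1·-2 = -25
  a_8 = -2·-25 + 2·3 + 3·-6 + -1·-3 = 41
  a_9 = -2·41 + 2·-25 + 3·3 + -1·-6 = -117
  a_10 = -2·-117 + 2·41 + 3·-25 + -1·3 = 238
  a_11 = -2·238 + 2·-117 + 3·41 + -1·-25 = -562

-2,2,3,-1 ; -562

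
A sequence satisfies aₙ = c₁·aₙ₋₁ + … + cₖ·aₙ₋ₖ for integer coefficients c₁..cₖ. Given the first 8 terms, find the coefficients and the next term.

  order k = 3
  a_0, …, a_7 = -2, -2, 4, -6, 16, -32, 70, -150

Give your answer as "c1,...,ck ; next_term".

-1,2,-1 ; 322

  a_3 = -1·4 + 2·-2 + -1·-2 = -6
  a_4 = -1·-6 + 2·4 + -1·-2 = 16
  a_5 = -1·16 + 2·-6 + -1·4 = -32
  a_6 = -1·-32 + 2·16 + -1·-6 = 70
  a_7 = -1·70 + 2·-32 + -1·16 = -150
  a_8 = -1·-150 + 2·70 + -1·-32 = 322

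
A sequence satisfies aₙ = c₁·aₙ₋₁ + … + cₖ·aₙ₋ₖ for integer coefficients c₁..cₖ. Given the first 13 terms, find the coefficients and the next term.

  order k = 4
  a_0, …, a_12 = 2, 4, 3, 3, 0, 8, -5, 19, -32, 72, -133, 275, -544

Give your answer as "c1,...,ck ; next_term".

  a_4 = -1·3 + 1·3 + -1·4 + 2·2 = 0
  a_5 = -1·0 + 1·3 + -1·3 + 2·4 = 8
  a_6 = -1·8 + 1·0 + -1·3 + 2·3 = -5
  a_7 = -1·-5 + 1·8 + -1·0 + 2·3 = 19
  a_8 = -1·19 + 1·-5 + -1·8 + 2·0 = -32
  a_9 = -1·-32 + 1·19 + -1·-5 + 2·8 = 72
  a_10 = -1·72 + 1·-32 + -1·19 + 2·-5 = -133
  a_11 = -1·-133 + 1·72 + -1·-32 + 2·19 = 275
  a_12 = -1·275 + 1·-133 + -1·72 + 2·-32 = -544
  a_13 = -1·-544 + 1·275 + -1·-133 + 2·72 = 1096

-1,1,-1,2 ; 1096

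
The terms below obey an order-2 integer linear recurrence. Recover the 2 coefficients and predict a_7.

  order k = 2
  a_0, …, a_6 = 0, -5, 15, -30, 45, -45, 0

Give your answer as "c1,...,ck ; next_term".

  a_2 = -3·-5 + -3·0 = 15
  a_3 = -3·15 + -3·-5 = -30
  a_4 = -3·-30 + -3·15 = 45
  a_5 = -3·45 + -3·-30 = -45
  a_6 = -3·-45 + -3·45 = 0
  a_7 = -3·0 + -3·-45 = 135

-3,-3 ; 135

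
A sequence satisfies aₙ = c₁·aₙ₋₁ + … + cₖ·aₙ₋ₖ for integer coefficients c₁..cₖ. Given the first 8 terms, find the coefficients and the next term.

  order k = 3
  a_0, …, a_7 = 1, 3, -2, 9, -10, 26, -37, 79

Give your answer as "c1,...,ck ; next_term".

  a_3 = -1·-2 + 2·3 + 1·1 = 9
  a_4 = -1·9 + 2·-2 + 1·3 = -10
  a_5 = -1·-10 + 2·9 + 1·-2 = 26
  a_6 = -1·26 + 2·-10 + 1·9 = -37
  a_7 = -1·-37 + 2·26 + 1·-10 = 79
  a_8 = -1·79 + 2·-37 + 1·26 = -127

-1,2,1 ; -127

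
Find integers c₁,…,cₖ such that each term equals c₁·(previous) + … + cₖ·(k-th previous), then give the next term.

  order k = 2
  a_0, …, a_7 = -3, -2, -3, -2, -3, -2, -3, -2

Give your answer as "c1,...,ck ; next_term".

0,1 ; -3

  a_2 = 0·-2 + 1·-3 = -3
  a_3 = 0·-3 + 1·-2 = -2
  a_4 = 0·-2 + 1·-3 = -3
  a_5 = 0·-3 + 1·-2 = -2
  a_6 = 0·-2 + 1·-3 = -3
  a_7 = 0·-3 + 1·-2 = -2
  a_8 = 0·-2 + 1·-3 = -3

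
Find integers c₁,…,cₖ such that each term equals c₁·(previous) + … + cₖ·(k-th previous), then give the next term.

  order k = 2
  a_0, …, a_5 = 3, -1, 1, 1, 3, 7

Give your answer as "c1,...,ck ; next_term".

2,1 ; 17

  a_2 = 2·-1 + 1·3 = 1
  a_3 = 2·1 + 1·-1 = 1
  a_4 = 2·1 + 1·1 = 3
  a_5 = 2·3 + 1·1 = 7
  a_6 = 2·7 + 1·3 = 17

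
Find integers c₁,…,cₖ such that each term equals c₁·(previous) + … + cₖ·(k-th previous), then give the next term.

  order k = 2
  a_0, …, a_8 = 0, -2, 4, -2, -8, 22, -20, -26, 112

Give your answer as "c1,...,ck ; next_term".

  a_2 = -2·-2 + -3·0 = 4
  a_3 = -2·4 + -3·-2 = -2
  a_4 = -2·-2 + -3·4 = -8
  a_5 = -2·-8 + -3·-2 = 22
  a_6 = -2·22 + -3·-8 = -20
  a_7 = -2·-20 + -3·22 = -26
  a_8 = -2·-26 + -3·-20 = 112
  a_9 = -2·112 + -3·-26 = -146

-2,-3 ; -146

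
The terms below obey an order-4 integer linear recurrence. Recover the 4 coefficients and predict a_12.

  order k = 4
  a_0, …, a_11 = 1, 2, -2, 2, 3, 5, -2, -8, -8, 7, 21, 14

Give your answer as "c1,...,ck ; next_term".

1,-1,-1,1 ; -22

  a_4 = 1·2 + -1·-2 + -1·2 + 1·1 = 3
  a_5 = 1·3 + -1·2 + -1·-2 + 1·2 = 5
  a_6 = 1·5 + -1·3 + -1·2 + 1·-2 = -2
  a_7 = 1·-2 + -1·5 + -1·3 + 1·2 = -8
  a_8 = 1·-8 + -1·-2 + -1·5 + 1·3 = -8
  a_9 = 1·-8 + -1·-8 + -1·-2 + 1·5 = 7
  a_10 = 1·7 + -1·-8 + -1·-8 + 1·-2 = 21
  a_11 = 1·21 + -1·7 + -1·-8 + 1·-8 = 14
  a_12 = 1·14 + -1·21 + -1·7 + 1·-8 = -22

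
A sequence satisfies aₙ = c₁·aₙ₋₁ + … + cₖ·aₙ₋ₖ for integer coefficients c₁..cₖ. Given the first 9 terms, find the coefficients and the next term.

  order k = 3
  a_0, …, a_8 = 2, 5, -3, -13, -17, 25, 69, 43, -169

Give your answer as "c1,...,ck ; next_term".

  a_3 = 0·-3 + -1·5 + -4·2 = -13
  a_4 = 0·-13 + -1·-3 + -4·5 = -17
  a_5 = 0·-17 + -1·-13 + -4·-3 = 25
  a_6 = 0·25 + -1·-17 + -4·-13 = 69
  a_7 = 0·69 + -1·25 + -4·-17 = 43
  a_8 = 0·43 + -1·69 + -4·25 = -169
  a_9 = 0·-169 + -1·43 + -4·69 = -319

0,-1,-4 ; -319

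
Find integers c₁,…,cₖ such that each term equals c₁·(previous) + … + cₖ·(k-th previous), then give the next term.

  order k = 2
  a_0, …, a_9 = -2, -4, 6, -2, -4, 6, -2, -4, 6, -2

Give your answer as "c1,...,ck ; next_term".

  a_2 = -1·-4 + -1·-2 = 6
  a_3 = -1·6 + -1·-4 = -2
  a_4 = -1·-2 + -1·6 = -4
  a_5 = -1·-4 + -1·-2 = 6
  a_6 = -1·6 + -1·-4 = -2
  a_7 = -1·-2 + -1·6 = -4
  a_8 = -1·-4 + -1·-2 = 6
  a_9 = -1·6 + -1·-4 = -2
  a_10 = -1·-2 + -1·6 = -4

-1,-1 ; -4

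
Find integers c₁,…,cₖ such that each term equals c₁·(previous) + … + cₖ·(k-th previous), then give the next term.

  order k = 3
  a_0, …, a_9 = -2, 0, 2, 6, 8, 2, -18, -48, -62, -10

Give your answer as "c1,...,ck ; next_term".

  a_3 = 2·2 + -2·0 + -1·-2 = 6
  a_4 = 2·6 + -2·2 + -1·0 = 8
  a_5 = 2·8 + -2·6 + -1·2 = 2
  a_6 = 2·2 + -2·8 + -1·6 = -18
  a_7 = 2·-18 + -2·2 + -1·8 = -48
  a_8 = 2·-48 + -2·-18 + -1·2 = -62
  a_9 = 2·-62 + -2·-48 + -1·-18 = -10
  a_10 = 2·-10 + -2·-62 + -1·-48 = 152

2,-2,-1 ; 152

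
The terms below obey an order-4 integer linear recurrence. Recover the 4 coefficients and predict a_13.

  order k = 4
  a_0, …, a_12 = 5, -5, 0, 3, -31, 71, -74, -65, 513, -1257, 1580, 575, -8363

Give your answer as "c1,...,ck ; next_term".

  a_4 = -2·3 + -2·0 + 2·-5 + -3·5 = -31
  a_5 = -2·-31 + -2·3 + 2·0 + -3·-5 = 71
  a_6 = -2·71 + -2·-31 + 2·3 + -3·0 = -74
  a_7 = -2·-74 + -2·71 + 2·-31 + -3·3 = -65
  a_8 = -2·-65 + -2·-74 + 2·71 + -3·-31 = 513
  a_9 = -2·513 + -2·-65 + 2·-74 + -3·71 = -1257
  a_10 = -2·-1257 + -2·513 + 2·-65 + -3·-74 = 1580
  a_11 = -2·1580 + -2·-1257 + 2·513 + -3·-65 = 575
  a_12 = -2·575 + -2·1580 + 2·-1257 + -3·513 = -8363
  a_13 = -2·-8363 + -2·575 + 2·1580 + -3·-1257 = 22507

-2,-2,2,-3 ; 22507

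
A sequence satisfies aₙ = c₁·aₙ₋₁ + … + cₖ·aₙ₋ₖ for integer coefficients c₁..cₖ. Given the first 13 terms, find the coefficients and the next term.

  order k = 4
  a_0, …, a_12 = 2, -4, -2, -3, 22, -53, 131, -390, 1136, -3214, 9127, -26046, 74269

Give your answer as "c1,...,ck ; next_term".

  a_4 = -2·-3 + 1·-2 + -3·-4 + 3·2 = 22
  a_5 = -2·22 + 1·-3 + -3·-2 + 3·-4 = -53
  a_6 = -2·-53 + 1·22 + -3·-3 + 3·-2 = 131
  a_7 = -2·131 + 1·-53 + -3·22 + 3·-3 = -390
  a_8 = -2·-390 + 1·131 + -3·-53 + 3·22 = 1136
  a_9 = -2·1136 + 1·-390 + -3·131 + 3·-53 = -3214
  a_10 = -2·-3214 + 1·1136 + -3·-390 + 3·131 = 9127
  a_11 = -2·9127 + 1·-3214 + -3·1136 + 3·-390 = -26046
  a_12 = -2·-26046 + 1·9127 + -3·-3214 + 3·1136 = 74269
  a_13 = -2·74269 + 1·-26046 + -3·9127 + 3·-3214 = -211607

-2,1,-3,3 ; -211607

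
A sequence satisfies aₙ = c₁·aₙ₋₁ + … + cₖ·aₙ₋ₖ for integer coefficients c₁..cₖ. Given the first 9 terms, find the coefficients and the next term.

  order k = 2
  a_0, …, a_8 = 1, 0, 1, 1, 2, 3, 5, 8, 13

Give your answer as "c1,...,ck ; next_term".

  a_2 = 1·0 + 1·1 = 1
  a_3 = 1·1 + 1·0 = 1
  a_4 = 1·1 + 1·1 = 2
  a_5 = 1·2 + 1·1 = 3
  a_6 = 1·3 + 1·2 = 5
  a_7 = 1·5 + 1·3 = 8
  a_8 = 1·8 + 1·5 = 13
  a_9 = 1·13 + 1·8 = 21

1,1 ; 21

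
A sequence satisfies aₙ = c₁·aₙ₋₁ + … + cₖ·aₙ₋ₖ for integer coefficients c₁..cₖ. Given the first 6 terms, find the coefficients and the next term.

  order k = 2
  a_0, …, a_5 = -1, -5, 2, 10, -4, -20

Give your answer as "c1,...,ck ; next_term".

0,-2 ; 8

  a_2 = 0·-5 + -2·-1 = 2
  a_3 = 0·2 + -2·-5 = 10
  a_4 = 0·10 + -2·2 = -4
  a_5 = 0·-4 + -2·10 = -20
  a_6 = 0·-20 + -2·-4 = 8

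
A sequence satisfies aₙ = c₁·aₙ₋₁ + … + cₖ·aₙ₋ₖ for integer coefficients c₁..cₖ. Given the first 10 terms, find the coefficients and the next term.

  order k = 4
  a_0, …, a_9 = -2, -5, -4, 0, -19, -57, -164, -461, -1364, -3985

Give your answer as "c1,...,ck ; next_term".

2,2,1,3 ; -11651

  a_4 = 2·0 + 2·-4 + 1·-5 + 3·-2 = -19
  a_5 = 2·-19 + 2·0 + 1·-4 + 3·-5 = -57
  a_6 = 2·-57 + 2·-19 + 1·0 + 3·-4 = -164
  a_7 = 2·-164 + 2·-57 + 1·-19 + 3·0 = -461
  a_8 = 2·-461 + 2·-164 + 1·-57 + 3·-19 = -1364
  a_9 = 2·-1364 + 2·-461 + 1·-164 + 3·-57 = -3985
  a_10 = 2·-3985 + 2·-1364 + 1·-461 + 3·-164 = -11651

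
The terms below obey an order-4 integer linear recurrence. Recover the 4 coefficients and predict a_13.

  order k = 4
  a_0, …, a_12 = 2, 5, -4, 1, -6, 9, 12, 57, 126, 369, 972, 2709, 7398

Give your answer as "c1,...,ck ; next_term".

3,0,-3,3 ; 20385

  a_4 = 3·1 + 0·-4 + -3·5 + 3·2 = -6
  a_5 = 3·-6 + 0·1 + -3·-4 + 3·5 = 9
  a_6 = 3·9 + 0·-6 + -3·1 + 3·-4 = 12
  a_7 = 3·12 + 0·9 + -3·-6 + 3·1 = 57
  a_8 = 3·57 + 0·12 + -3·9 + 3·-6 = 126
  a_9 = 3·126 + 0·57 + -3·12 + 3·9 = 369
  a_10 = 3·369 + 0·126 + -3·57 + 3·12 = 972
  a_11 = 3·972 + 0·369 + -3·126 + 3·57 = 2709
  a_12 = 3·2709 + 0·972 + -3·369 + 3·126 = 7398
  a_13 = 3·7398 + 0·2709 + -3·972 + 3·369 = 20385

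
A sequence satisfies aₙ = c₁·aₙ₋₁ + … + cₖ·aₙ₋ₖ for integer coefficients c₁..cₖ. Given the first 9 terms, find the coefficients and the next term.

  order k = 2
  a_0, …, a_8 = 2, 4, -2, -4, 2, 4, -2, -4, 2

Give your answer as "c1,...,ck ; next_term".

0,-1 ; 4

  a_2 = 0·4 + -1·2 = -2
  a_3 = 0·-2 + -1·4 = -4
  a_4 = 0·-4 + -1·-2 = 2
  a_5 = 0·2 + -1·-4 = 4
  a_6 = 0·4 + -1·2 = -2
  a_7 = 0·-2 + -1·4 = -4
  a_8 = 0·-4 + -1·-2 = 2
  a_9 = 0·2 + -1·-4 = 4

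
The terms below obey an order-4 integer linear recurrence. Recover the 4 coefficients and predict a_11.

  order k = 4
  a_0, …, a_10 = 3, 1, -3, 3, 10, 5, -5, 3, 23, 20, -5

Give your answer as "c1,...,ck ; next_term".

  a_4 = 1·3 + -1·-3 + 1·1 + 1·3 = 10
  a_5 = 1·10 + -1·3 + 1·-3 + 1·1 = 5
  a_6 = 1·5 + -1·10 + 1·3 + 1·-3 = -5
  a_7 = 1·-5 + -1·5 + 1·10 + 1·3 = 3
  a_8 = 1·3 + -1·-5 + 1·5 + 1·10 = 23
  a_9 = 1·23 + -1·3 + 1·-5 + 1·5 = 20
  a_10 = 1·20 + -1·23 + 1·3 + 1·-5 = -5
  a_11 = 1·-5 + -1·20 + 1·23 + 1·3 = 1

1,-1,1,1 ; 1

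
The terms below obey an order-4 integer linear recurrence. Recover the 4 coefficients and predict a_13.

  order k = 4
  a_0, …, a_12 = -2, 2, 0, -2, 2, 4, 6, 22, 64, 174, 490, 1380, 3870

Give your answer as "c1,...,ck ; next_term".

  a_4 = 3·-2 + -1·0 + 2·2 + -2·-2 = 2
  a_5 = 3·2 + -1·-2 + 2·0 + -2·2 = 4
  a_6 = 3·4 + -1·2 + 2·-2 + -2·0 = 6
  a_7 = 3·6 + -1·4 + 2·2 + -2·-2 = 22
  a_8 = 3·22 + -1·6 + 2·4 + -2·2 = 64
  a_9 = 3·64 + -1·22 + 2·6 + -2·4 = 174
  a_10 = 3·174 + -1·64 + 2·22 + -2·6 = 490
  a_11 = 3·490 + -1·174 + 2·64 + -2·22 = 1380
  a_12 = 3·1380 + -1·490 + 2·174 + -2·64 = 3870
  a_13 = 3·3870 + -1·1380 + 2·490 + -2·174 = 10862

3,-1,2,-2 ; 10862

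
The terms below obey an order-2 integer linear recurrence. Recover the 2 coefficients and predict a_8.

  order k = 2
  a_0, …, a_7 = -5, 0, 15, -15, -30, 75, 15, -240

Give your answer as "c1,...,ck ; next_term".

-1,-3 ; 195

  a_2 = -1·0 + -3·-5 = 15
  a_3 = -1·15 + -3·0 = -15
  a_4 = -1·-15 + -3·15 = -30
  a_5 = -1·-30 + -3·-15 = 75
  a_6 = -1·75 + -3·-30 = 15
  a_7 = -1·15 + -3·75 = -240
  a_8 = -1·-240 + -3·15 = 195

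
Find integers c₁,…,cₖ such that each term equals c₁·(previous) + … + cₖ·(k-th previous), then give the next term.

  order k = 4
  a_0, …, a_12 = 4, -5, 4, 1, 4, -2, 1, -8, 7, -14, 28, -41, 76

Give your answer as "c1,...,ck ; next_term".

  a_4 = -1·1 + 1·4 + -1·-5 + -1·4 = 4
  a_5 = -1·4 + 1·1 + -1·4 + -1·-5 = -2
  a_6 = -1·-2 + 1·4 + -1·1 + -1·4 = 1
  a_7 = -1·1 + 1·-2 + -1·4 + -1·1 = -8
  a_8 = -1·-8 + 1·1 + -1·-2 + -1·4 = 7
  a_9 = -1·7 + 1·-8 + -1·1 + -1·-2 = -14
  a_10 = -1·-14 + 1·7 + -1·-8 + -1·1 = 28
  a_11 = -1·28 + 1·-14 + -1·7 + -1·-8 = -41
  a_12 = -1·-41 + 1·28 + -1·-14 + -1·7 = 76
  a_13 = -1·76 + 1·-41 + -1·28 + -1·-14 = -131

-1,1,-1,-1 ; -131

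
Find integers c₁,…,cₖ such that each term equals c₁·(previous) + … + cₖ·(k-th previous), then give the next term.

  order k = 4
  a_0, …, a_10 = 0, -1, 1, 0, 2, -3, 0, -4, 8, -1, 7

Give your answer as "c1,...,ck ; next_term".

1,0,-2,3 ; -21

  a_4 = 1·0 + 0·1 + -2·-1 + 3·0 = 2
  a_5 = 1·2 + 0·0 + -2·1 + 3·-1 = -3
  a_6 = 1·-3 + 0·2 + -2·0 + 3·1 = 0
  a_7 = 1·0 + 0·-3 + -2·2 + 3·0 = -4
  a_8 = 1·-4 + 0·0 + -2·-3 + 3·2 = 8
  a_9 = 1·8 + 0·-4 + -2·0 + 3·-3 = -1
  a_10 = 1·-1 + 0·8 + -2·-4 + 3·0 = 7
  a_11 = 1·7 + 0·-1 + -2·8 + 3·-4 = -21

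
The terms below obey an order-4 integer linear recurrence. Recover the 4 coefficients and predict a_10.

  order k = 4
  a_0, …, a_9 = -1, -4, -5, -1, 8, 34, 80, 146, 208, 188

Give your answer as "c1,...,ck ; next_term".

2,0,-2,-2 ; -76

  a_4 = 2·-1 + 0·-5 + -2·-4 + -2·-1 = 8
  a_5 = 2·8 + 0·-1 + -2·-5 + -2·-4 = 34
  a_6 = 2·34 + 0·8 + -2·-1 + -2·-5 = 80
  a_7 = 2·80 + 0·34 + -2·8 + -2·-1 = 146
  a_8 = 2·146 + 0·80 + -2·34 + -2·8 = 208
  a_9 = 2·208 + 0·146 + -2·80 + -2·34 = 188
  a_10 = 2·188 + 0·208 + -2·146 + -2·80 = -76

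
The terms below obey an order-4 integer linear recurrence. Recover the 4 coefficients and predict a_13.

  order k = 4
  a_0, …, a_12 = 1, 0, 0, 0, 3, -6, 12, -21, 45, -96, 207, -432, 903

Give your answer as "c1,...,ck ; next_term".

  a_4 = -2·0 + 0·0 + 1·0 + 3·1 = 3
  a_5 = -2·3 + 0·0 + 1·0 + 3·0 = -6
  a_6 = -2·-6 + 0·3 + 1·0 + 3·0 = 12
  a_7 = -2·12 + 0·-6 + 1·3 + 3·0 = -21
  a_8 = -2·-21 + 0·12 + 1·-6 + 3·3 = 45
  a_9 = -2·45 + 0·-21 + 1·12 + 3·-6 = -96
  a_10 = -2·-96 + 0·45 + 1·-21 + 3·12 = 207
  a_11 = -2·207 + 0·-96 + 1·45 + 3·-21 = -432
  a_12 = -2·-432 + 0·207 + 1·-96 + 3·45 = 903
  a_13 = -2·903 + 0·-432 + 1·207 + 3·-96 = -1887

-2,0,1,3 ; -1887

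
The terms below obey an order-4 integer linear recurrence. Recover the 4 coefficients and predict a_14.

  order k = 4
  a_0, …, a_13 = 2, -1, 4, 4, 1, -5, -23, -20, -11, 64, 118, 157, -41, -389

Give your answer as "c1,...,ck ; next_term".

  a_4 = 0·4 + 1·4 + -3·-1 + -3·2 = 1
  a_5 = 0·1 + 1·4 + -3·4 + -3·-1 = -5
  a_6 = 0·-5 + 1·1 + -3·4 + -3·4 = -23
  a_7 = 0·-23 + 1·-5 + -3·1 + -3·4 = -20
  a_8 = 0·-20 + 1·-23 + -3·-5 + -3·1 = -11
  a_9 = 0·-11 + 1·-20 + -3·-23 + -3·-5 = 64
  a_10 = 0·64 + 1·-11 + -3·-20 + -3·-23 = 118
  a_11 = 0·118 + 1·64 + -3·-11 + -3·-20 = 157
  a_12 = 0·157 + 1·118 + -3·64 + -3·-11 = -41
  a_13 = 0·-41 + 1·157 + -3·118 + -3·64 = -389
  a_14 = 0·-389 + 1·-41 + -3·157 + -3·118 = -866

0,1,-3,-3 ; -866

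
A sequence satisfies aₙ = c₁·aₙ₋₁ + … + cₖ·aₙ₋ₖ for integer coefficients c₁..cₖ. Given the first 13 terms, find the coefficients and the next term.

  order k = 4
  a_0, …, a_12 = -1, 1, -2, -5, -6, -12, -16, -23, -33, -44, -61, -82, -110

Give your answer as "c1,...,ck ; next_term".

  a_4 = 1·-5 + 1·-2 + 0·1 + -1·-1 = -6
  a_5 = 1·-6 + 1·-5 + 0·-2 + -1·1 = -12
  a_6 = 1·-12 + 1·-6 + 0·-5 + -1·-2 = -16
  a_7 = 1·-16 + 1·-12 + 0·-6 + -1·-5 = -23
  a_8 = 1·-23 + 1·-16 + 0·-12 + -1·-6 = -33
  a_9 = 1·-33 + 1·-23 + 0·-16 + -1·-12 = -44
  a_10 = 1·-44 + 1·-33 + 0·-23 + -1·-16 = -61
  a_11 = 1·-61 + 1·-44 + 0·-33 + -1·-23 = -82
  a_12 = 1·-82 + 1·-61 + 0·-44 + -1·-33 = -110
  a_13 = 1·-110 + 1·-82 + 0·-61 + -1·-44 = -148

1,1,0,-1 ; -148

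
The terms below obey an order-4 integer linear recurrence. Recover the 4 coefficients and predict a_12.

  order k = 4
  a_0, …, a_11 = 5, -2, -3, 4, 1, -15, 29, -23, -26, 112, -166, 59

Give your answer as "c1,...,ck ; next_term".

-2,-2,1,1 ; 300

  a_4 = -2·4 + -2·-3 + 1·-2 + 1·5 = 1
  a_5 = -2·1 + -2·4 + 1·-3 + 1·-2 = -15
  a_6 = -2·-15 + -2·1 + 1·4 + 1·-3 = 29
  a_7 = -2·29 + -2·-15 + 1·1 + 1·4 = -23
  a_8 = -2·-23 + -2·29 + 1·-15 + 1·1 = -26
  a_9 = -2·-26 + -2·-23 + 1·29 + 1·-15 = 112
  a_10 = -2·112 + -2·-26 + 1·-23 + 1·29 = -166
  a_11 = -2·-166 + -2·112 + 1·-26 + 1·-23 = 59
  a_12 = -2·59 + -2·-166 + 1·112 + 1·-26 = 300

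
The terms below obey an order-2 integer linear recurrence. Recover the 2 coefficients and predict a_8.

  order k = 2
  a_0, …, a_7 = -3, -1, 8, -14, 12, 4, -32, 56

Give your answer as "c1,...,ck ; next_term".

-2,-2 ; -48

  a_2 = -2·-1 + -2·-3 = 8
  a_3 = -2·8 + -2·-1 = -14
  a_4 = -2·-14 + -2·8 = 12
  a_5 = -2·12 + -2·-14 = 4
  a_6 = -2·4 + -2·12 = -32
  a_7 = -2·-32 + -2·4 = 56
  a_8 = -2·56 + -2·-32 = -48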